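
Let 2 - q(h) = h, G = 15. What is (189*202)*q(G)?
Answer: -496314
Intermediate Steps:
q(h) = 2 - h
(189*202)*q(G) = (189*202)*(2 - 1*15) = 38178*(2 - 15) = 38178*(-13) = -496314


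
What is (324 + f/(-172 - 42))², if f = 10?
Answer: 1201523569/11449 ≈ 1.0495e+5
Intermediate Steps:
(324 + f/(-172 - 42))² = (324 + 10/(-172 - 42))² = (324 + 10/(-214))² = (324 + 10*(-1/214))² = (324 - 5/107)² = (34663/107)² = 1201523569/11449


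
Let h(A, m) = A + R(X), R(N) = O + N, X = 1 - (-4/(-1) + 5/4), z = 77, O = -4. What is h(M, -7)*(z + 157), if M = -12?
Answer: -9477/2 ≈ -4738.5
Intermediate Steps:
X = -17/4 (X = 1 - (-4*(-1) + 5*(¼)) = 1 - (4 + 5/4) = 1 - 1*21/4 = 1 - 21/4 = -17/4 ≈ -4.2500)
R(N) = -4 + N
h(A, m) = -33/4 + A (h(A, m) = A + (-4 - 17/4) = A - 33/4 = -33/4 + A)
h(M, -7)*(z + 157) = (-33/4 - 12)*(77 + 157) = -81/4*234 = -9477/2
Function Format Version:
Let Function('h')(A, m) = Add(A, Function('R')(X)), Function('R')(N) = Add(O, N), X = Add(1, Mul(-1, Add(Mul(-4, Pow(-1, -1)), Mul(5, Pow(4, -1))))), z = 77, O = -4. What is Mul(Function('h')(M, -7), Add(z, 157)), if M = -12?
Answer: Rational(-9477, 2) ≈ -4738.5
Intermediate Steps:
X = Rational(-17, 4) (X = Add(1, Mul(-1, Add(Mul(-4, -1), Mul(5, Rational(1, 4))))) = Add(1, Mul(-1, Add(4, Rational(5, 4)))) = Add(1, Mul(-1, Rational(21, 4))) = Add(1, Rational(-21, 4)) = Rational(-17, 4) ≈ -4.2500)
Function('R')(N) = Add(-4, N)
Function('h')(A, m) = Add(Rational(-33, 4), A) (Function('h')(A, m) = Add(A, Add(-4, Rational(-17, 4))) = Add(A, Rational(-33, 4)) = Add(Rational(-33, 4), A))
Mul(Function('h')(M, -7), Add(z, 157)) = Mul(Add(Rational(-33, 4), -12), Add(77, 157)) = Mul(Rational(-81, 4), 234) = Rational(-9477, 2)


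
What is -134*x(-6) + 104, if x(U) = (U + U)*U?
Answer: -9544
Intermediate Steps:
x(U) = 2*U**2 (x(U) = (2*U)*U = 2*U**2)
-134*x(-6) + 104 = -268*(-6)**2 + 104 = -268*36 + 104 = -134*72 + 104 = -9648 + 104 = -9544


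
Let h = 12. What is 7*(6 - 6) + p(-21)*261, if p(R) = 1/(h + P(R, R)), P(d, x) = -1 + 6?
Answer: 261/17 ≈ 15.353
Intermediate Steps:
P(d, x) = 5
p(R) = 1/17 (p(R) = 1/(12 + 5) = 1/17)
7*(6 - 6) + p(-21)*261 = 7*(6 - 6) + (1/17)*261 = 7*0 + 261/17 = 0 + 261/17 = 261/17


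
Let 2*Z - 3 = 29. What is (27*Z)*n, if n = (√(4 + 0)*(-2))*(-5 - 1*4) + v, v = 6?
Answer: 18144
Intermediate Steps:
Z = 16 (Z = 3/2 + (½)*29 = 3/2 + 29/2 = 16)
n = 42 (n = (√(4 + 0)*(-2))*(-5 - 1*4) + 6 = (√4*(-2))*(-5 - 4) + 6 = (2*(-2))*(-9) + 6 = -4*(-9) + 6 = 36 + 6 = 42)
(27*Z)*n = (27*16)*42 = 432*42 = 18144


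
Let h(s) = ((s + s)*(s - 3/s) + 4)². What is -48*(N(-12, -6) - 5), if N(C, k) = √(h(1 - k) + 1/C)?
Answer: 240 - 8*√331773 ≈ -4368.0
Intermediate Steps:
h(s) = (4 + 2*s*(s - 3/s))² (h(s) = ((2*s)*(s - 3/s) + 4)² = (2*s*(s - 3/s) + 4)² = (4 + 2*s*(s - 3/s))²)
N(C, k) = √(1/C + 4*(-1 + (1 - k)²)²) (N(C, k) = √(4*(-1 + (1 - k)²)² + 1/C) = √(1/C + 4*(-1 + (1 - k)²)²))
-48*(N(-12, -6) - 5) = -48*(√(1/(-12) + 4*(-1 + (-1 - 6)²)²) - 5) = -48*(√(-1/12 + 4*(-1 + (-7)²)²) - 5) = -48*(√(-1/12 + 4*(-1 + 49)²) - 5) = -48*(√(-1/12 + 4*48²) - 5) = -48*(√(-1/12 + 4*2304) - 5) = -48*(√(-1/12 + 9216) - 5) = -48*(√(110591/12) - 5) = -48*(√331773/6 - 5) = -48*(-5 + √331773/6) = 240 - 8*√331773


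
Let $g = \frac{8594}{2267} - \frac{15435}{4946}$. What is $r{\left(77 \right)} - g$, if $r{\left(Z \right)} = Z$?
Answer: $\frac{855854035}{11212582} \approx 76.33$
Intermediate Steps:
$g = \frac{7514779}{11212582}$ ($g = 8594 \cdot \frac{1}{2267} - \frac{15435}{4946} = \frac{8594}{2267} - \frac{15435}{4946} = \frac{7514779}{11212582} \approx 0.67021$)
$r{\left(77 \right)} - g = 77 - \frac{7514779}{11212582} = \frac{855854035}{11212582}$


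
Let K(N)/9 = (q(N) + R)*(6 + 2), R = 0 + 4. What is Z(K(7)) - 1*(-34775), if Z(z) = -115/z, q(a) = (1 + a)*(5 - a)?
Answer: 30045715/864 ≈ 34775.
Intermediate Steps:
R = 4
K(N) = 648 - 72*N² + 288*N (K(N) = 9*(((5 - N² + 4*N) + 4)*(6 + 2)) = 9*((9 - N² + 4*N)*8) = 9*(72 - 8*N² + 32*N) = 648 - 72*N² + 288*N)
Z(K(7)) - 1*(-34775) = -115/(648 - 72*7² + 288*7) - 1*(-34775) = -115/(648 - 72*49 + 2016) + 34775 = -115/(648 - 3528 + 2016) + 34775 = -115/(-864) + 34775 = -115*(-1/864) + 34775 = 115/864 + 34775 = 30045715/864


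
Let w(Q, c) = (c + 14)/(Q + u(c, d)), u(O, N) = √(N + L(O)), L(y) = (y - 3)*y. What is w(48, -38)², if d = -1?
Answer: 64/(16 + √173)² ≈ 0.075303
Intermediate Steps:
L(y) = y*(-3 + y) (L(y) = (-3 + y)*y = y*(-3 + y))
u(O, N) = √(N + O*(-3 + O))
w(Q, c) = (14 + c)/(Q + √(-1 + c*(-3 + c))) (w(Q, c) = (c + 14)/(Q + √(-1 + c*(-3 + c))) = (14 + c)/(Q + √(-1 + c*(-3 + c))))
w(48, -38)² = ((14 - 38)/(48 + √(-1 - 38*(-3 - 38))))² = (-24/(48 + √(-1 - 38*(-41))))² = (-24/(48 + √(-1 + 1558)))² = (-24/(48 + √1557))² = (-24/(48 + 3*√173))² = 576/(48 + 3*√173)²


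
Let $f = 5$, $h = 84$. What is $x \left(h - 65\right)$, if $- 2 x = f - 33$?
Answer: $266$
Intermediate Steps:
$x = 14$ ($x = - \frac{5 - 33}{2} = \left(- \frac{1}{2}\right) \left(-28\right) = 14$)
$x \left(h - 65\right) = 14 \left(84 - 65\right) = 14 \cdot 19 = 266$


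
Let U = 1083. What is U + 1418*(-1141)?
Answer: -1616855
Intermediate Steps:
U + 1418*(-1141) = 1083 + 1418*(-1141) = 1083 - 1617938 = -1616855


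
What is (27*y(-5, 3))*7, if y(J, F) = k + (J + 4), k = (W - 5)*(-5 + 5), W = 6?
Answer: -189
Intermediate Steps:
k = 0 (k = (6 - 5)*(-5 + 5) = 1*0 = 0)
y(J, F) = 4 + J (y(J, F) = 0 + (J + 4) = 0 + (4 + J) = 4 + J)
(27*y(-5, 3))*7 = (27*(4 - 5))*7 = (27*(-1))*7 = -27*7 = -189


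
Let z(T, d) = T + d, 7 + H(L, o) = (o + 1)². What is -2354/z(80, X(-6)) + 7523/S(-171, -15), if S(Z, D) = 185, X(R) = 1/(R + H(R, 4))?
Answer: 2003723/177785 ≈ 11.270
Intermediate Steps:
H(L, o) = -7 + (1 + o)² (H(L, o) = -7 + (o + 1)² = -7 + (1 + o)²)
X(R) = 1/(18 + R) (X(R) = 1/(R + (-7 + (1 + 4)²)) = 1/(R + (-7 + 5²)) = 1/(R + (-7 + 25)) = 1/(R + 18) = 1/(18 + R))
-2354/z(80, X(-6)) + 7523/S(-171, -15) = -2354/(80 + 1/(18 - 6)) + 7523/185 = -2354/(80 + 1/12) + 7523*(1/185) = -2354/(80 + 1/12) + 7523/185 = -2354/961/12 + 7523/185 = -2354*12/961 + 7523/185 = -28248/961 + 7523/185 = 2003723/177785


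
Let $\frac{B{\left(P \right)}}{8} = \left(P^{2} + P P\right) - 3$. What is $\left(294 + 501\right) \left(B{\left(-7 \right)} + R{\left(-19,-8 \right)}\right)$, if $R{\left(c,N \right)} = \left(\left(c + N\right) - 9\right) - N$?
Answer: $581940$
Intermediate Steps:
$R{\left(c,N \right)} = -9 + c$ ($R{\left(c,N \right)} = \left(\left(N + c\right) - 9\right) - N = \left(-9 + N + c\right) - N = -9 + c$)
$B{\left(P \right)} = -24 + 16 P^{2}$ ($B{\left(P \right)} = 8 \left(\left(P^{2} + P P\right) - 3\right) = 8 \left(\left(P^{2} + P^{2}\right) - 3\right) = 8 \left(2 P^{2} - 3\right) = 8 \left(-3 + 2 P^{2}\right) = -24 + 16 P^{2}$)
$\left(294 + 501\right) \left(B{\left(-7 \right)} + R{\left(-19,-8 \right)}\right) = \left(294 + 501\right) \left(\left(-24 + 16 \left(-7\right)^{2}\right) - 28\right) = 795 \left(\left(-24 + 16 \cdot 49\right) - 28\right) = 795 \left(\left(-24 + 784\right) - 28\right) = 795 \left(760 - 28\right) = 795 \cdot 732 = 581940$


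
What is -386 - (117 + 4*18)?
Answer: -575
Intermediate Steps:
-386 - (117 + 4*18) = -386 - (117 + 72) = -386 - 1*189 = -386 - 189 = -575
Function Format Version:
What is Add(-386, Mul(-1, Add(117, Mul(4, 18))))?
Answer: -575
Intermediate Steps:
Add(-386, Mul(-1, Add(117, Mul(4, 18)))) = Add(-386, Mul(-1, Add(117, 72))) = Add(-386, Mul(-1, 189)) = Add(-386, -189) = -575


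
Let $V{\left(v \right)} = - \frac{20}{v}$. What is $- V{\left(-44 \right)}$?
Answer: $- \frac{5}{11} \approx -0.45455$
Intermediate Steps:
$- V{\left(-44 \right)} = - \frac{-20}{-44} = - \frac{\left(-20\right) \left(-1\right)}{44} = \left(-1\right) \frac{5}{11} = - \frac{5}{11}$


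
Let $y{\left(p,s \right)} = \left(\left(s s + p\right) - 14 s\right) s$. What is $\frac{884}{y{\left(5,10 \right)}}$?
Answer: $- \frac{442}{175} \approx -2.5257$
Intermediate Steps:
$y{\left(p,s \right)} = s \left(p + s^{2} - 14 s\right)$ ($y{\left(p,s \right)} = \left(\left(s^{2} + p\right) - 14 s\right) s = \left(\left(p + s^{2}\right) - 14 s\right) s = \left(p + s^{2} - 14 s\right) s = s \left(p + s^{2} - 14 s\right)$)
$\frac{884}{y{\left(5,10 \right)}} = \frac{884}{10 \left(5 + 10^{2} - 140\right)} = \frac{884}{10 \left(5 + 100 - 140\right)} = \frac{884}{10 \left(-35\right)} = \frac{884}{-350} = 884 \left(- \frac{1}{350}\right) = - \frac{442}{175}$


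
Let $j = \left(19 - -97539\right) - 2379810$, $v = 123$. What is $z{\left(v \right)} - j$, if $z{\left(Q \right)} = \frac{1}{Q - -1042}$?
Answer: $\frac{2658823581}{1165} \approx 2.2823 \cdot 10^{6}$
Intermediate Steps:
$j = -2282252$ ($j = \left(19 + 97539\right) - 2379810 = 97558 - 2379810 = -2282252$)
$z{\left(Q \right)} = \frac{1}{1042 + Q}$ ($z{\left(Q \right)} = \frac{1}{Q + 1042} = \frac{1}{1042 + Q}$)
$z{\left(v \right)} - j = \frac{1}{1042 + 123} - -2282252 = \frac{1}{1165} + 2282252 = \frac{2658823581}{1165}$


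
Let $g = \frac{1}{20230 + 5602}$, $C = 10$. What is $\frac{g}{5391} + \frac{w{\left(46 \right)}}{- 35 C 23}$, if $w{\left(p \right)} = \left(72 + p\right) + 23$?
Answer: $- \frac{9817847971}{560522755800} \approx -0.017516$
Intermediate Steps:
$w{\left(p \right)} = 95 + p$
$g = \frac{1}{25832} \approx 3.8712 \cdot 10^{-5}$
$\frac{g}{5391} + \frac{w{\left(46 \right)}}{- 35 C 23} = \frac{1}{25832 \cdot 5391} + \frac{95 + 46}{\left(-35\right) 10 \cdot 23} = \frac{1}{25832} \cdot \frac{1}{5391} + \frac{141}{\left(-350\right) 23} = \frac{1}{139260312} + \frac{141}{-8050} = \frac{1}{139260312} + 141 \left(- \frac{1}{8050}\right) = \frac{1}{139260312} - \frac{141}{8050} = - \frac{9817847971}{560522755800}$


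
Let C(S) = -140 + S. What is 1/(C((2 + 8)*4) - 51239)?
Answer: -1/51339 ≈ -1.9478e-5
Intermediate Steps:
1/(C((2 + 8)*4) - 51239) = 1/((-140 + (2 + 8)*4) - 51239) = 1/((-140 + 10*4) - 51239) = 1/((-140 + 40) - 51239) = 1/(-100 - 51239) = 1/(-51339) = -1/51339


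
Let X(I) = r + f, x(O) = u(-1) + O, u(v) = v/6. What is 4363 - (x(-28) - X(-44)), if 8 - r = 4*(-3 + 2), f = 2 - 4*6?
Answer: 26287/6 ≈ 4381.2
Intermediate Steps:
u(v) = v/6 (u(v) = v*(1/6) = v/6)
f = -22 (f = 2 - 24 = -22)
x(O) = -1/6 + O (x(O) = (1/6)*(-1) + O = -1/6 + O)
r = 12 (r = 8 - 4*(-3 + 2) = 8 - 4*(-1) = 8 - 1*(-4) = 8 + 4 = 12)
X(I) = -10 (X(I) = 12 - 22 = -10)
4363 - (x(-28) - X(-44)) = 4363 - ((-1/6 - 28) - 1*(-10)) = 4363 - (-169/6 + 10) = 4363 - 1*(-109/6) = 4363 + 109/6 = 26287/6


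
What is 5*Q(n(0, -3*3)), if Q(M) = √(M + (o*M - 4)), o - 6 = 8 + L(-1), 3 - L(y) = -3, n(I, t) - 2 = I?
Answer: 5*√38 ≈ 30.822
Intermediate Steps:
n(I, t) = 2 + I
L(y) = 6 (L(y) = 3 - 1*(-3) = 3 + 3 = 6)
o = 20 (o = 6 + (8 + 6) = 6 + 14 = 20)
Q(M) = √(-4 + 21*M) (Q(M) = √(M + (20*M - 4)) = √(M + (-4 + 20*M)) = √(-4 + 21*M))
5*Q(n(0, -3*3)) = 5*√(-4 + 21*(2 + 0)) = 5*√(-4 + 21*2) = 5*√(-4 + 42) = 5*√38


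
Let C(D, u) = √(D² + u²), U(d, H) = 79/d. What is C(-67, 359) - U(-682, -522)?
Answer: 79/682 + √133370 ≈ 365.31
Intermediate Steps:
C(-67, 359) - U(-682, -522) = √((-67)² + 359²) - 79/(-682) = √(4489 + 128881) - 79*(-1)/682 = √133370 - 1*(-79/682) = √133370 + 79/682 = 79/682 + √133370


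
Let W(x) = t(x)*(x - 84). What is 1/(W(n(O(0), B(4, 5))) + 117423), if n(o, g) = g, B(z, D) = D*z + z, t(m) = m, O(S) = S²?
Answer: 1/115983 ≈ 8.6220e-6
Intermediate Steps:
B(z, D) = z + D*z
W(x) = x*(-84 + x) (W(x) = x*(x - 84) = x*(-84 + x))
1/(W(n(O(0), B(4, 5))) + 117423) = 1/((4*(1 + 5))*(-84 + 4*(1 + 5)) + 117423) = 1/((4*6)*(-84 + 4*6) + 117423) = 1/(24*(-84 + 24) + 117423) = 1/(24*(-60) + 117423) = 1/(-1440 + 117423) = 1/115983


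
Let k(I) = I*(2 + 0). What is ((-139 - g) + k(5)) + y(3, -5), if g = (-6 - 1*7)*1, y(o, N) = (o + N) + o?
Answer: -115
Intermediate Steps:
k(I) = 2*I (k(I) = I*2 = 2*I)
y(o, N) = N + 2*o (y(o, N) = (N + o) + o = N + 2*o)
g = -13 (g = (-6 - 7)*1 = -13*1 = -13)
((-139 - g) + k(5)) + y(3, -5) = ((-139 - 1*(-13)) + 2*5) + (-5 + 2*3) = ((-139 + 13) + 10) + (-5 + 6) = (-126 + 10) + 1 = -116 + 1 = -115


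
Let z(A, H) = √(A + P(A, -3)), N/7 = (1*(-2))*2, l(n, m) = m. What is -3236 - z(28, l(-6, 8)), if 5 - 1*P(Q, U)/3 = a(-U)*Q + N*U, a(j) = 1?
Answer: -3236 - I*√293 ≈ -3236.0 - 17.117*I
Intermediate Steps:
N = -28 (N = 7*((1*(-2))*2) = 7*(-2*2) = 7*(-4) = -28)
P(Q, U) = 15 - 3*Q + 84*U (P(Q, U) = 15 - 3*(1*Q - 28*U) = 15 - 3*(Q - 28*U) = 15 + (-3*Q + 84*U) = 15 - 3*Q + 84*U)
z(A, H) = √(-237 - 2*A) (z(A, H) = √(A + (15 - 3*A + 84*(-3))) = √(A + (15 - 3*A - 252)) = √(A + (-237 - 3*A)) = √(-237 - 2*A))
-3236 - z(28, l(-6, 8)) = -3236 - √(-237 - 2*28) = -3236 - √(-237 - 56) = -3236 - √(-293) = -3236 - I*√293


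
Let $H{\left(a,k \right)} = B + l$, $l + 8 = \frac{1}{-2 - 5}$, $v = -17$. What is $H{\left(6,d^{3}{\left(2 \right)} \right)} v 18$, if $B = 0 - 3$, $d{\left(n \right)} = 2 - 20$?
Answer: $\frac{23868}{7} \approx 3409.7$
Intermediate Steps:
$l = - \frac{57}{7}$ ($l = -8 + \frac{1}{-2 - 5} = -8 + \frac{1}{-7} = -8 - \frac{1}{7} = - \frac{57}{7} \approx -8.1429$)
$d{\left(n \right)} = -18$ ($d{\left(n \right)} = 2 - 20 = -18$)
$B = -3$
$H{\left(a,k \right)} = - \frac{78}{7}$ ($H{\left(a,k \right)} = -3 - \frac{57}{7} = - \frac{78}{7}$)
$H{\left(6,d^{3}{\left(2 \right)} \right)} v 18 = \left(- \frac{78}{7}\right) \left(-17\right) 18 = \frac{1326}{7} \cdot 18 = \frac{23868}{7}$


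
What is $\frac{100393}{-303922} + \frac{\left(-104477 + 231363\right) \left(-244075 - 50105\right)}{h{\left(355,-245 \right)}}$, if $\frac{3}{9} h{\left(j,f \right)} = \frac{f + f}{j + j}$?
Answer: $\frac{268488743753376663}{14892178} \approx 1.8029 \cdot 10^{10}$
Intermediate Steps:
$h{\left(j,f \right)} = \frac{3 f}{j}$ ($h{\left(j,f \right)} = 3 \frac{f + f}{j + j} = 3 \frac{2 f}{2 j} = 3 \cdot 2 f \frac{1}{2 j} = 3 \frac{f}{j} = \frac{3 f}{j}$)
$\frac{100393}{-303922} + \frac{\left(-104477 + 231363\right) \left(-244075 - 50105\right)}{h{\left(355,-245 \right)}} = \frac{100393}{-303922} + \frac{\left(-104477 + 231363\right) \left(-244075 - 50105\right)}{3 \left(-245\right) \frac{1}{355}} = 100393 \left(- \frac{1}{303922}\right) + \frac{126886 \left(-244075 + \left(-84322 + 34217\right)\right)}{3 \left(-245\right) \frac{1}{355}} = - \frac{100393}{303922} + \frac{126886 \left(-244075 - 50105\right)}{- \frac{147}{71}} = - \frac{100393}{303922} + 126886 \left(-294180\right) \left(- \frac{71}{147}\right) = - \frac{100393}{303922} - - \frac{883413322360}{49} = - \frac{100393}{303922} + \frac{883413322360}{49} = \frac{268488743753376663}{14892178}$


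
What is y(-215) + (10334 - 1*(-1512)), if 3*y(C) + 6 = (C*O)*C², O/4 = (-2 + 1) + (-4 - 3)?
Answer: 318063532/3 ≈ 1.0602e+8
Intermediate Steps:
O = -32 (O = 4*((-2 + 1) + (-4 - 3)) = 4*(-1 - 7) = 4*(-8) = -32)
y(C) = -2 - 32*C³/3 (y(C) = -2 + ((C*(-32))*C²)/3 = -2 + ((-32*C)*C²)/3 = -2 + (-32*C³)/3 = -2 - 32*C³/3)
y(-215) + (10334 - 1*(-1512)) = (-2 - 32/3*(-215)³) + (10334 - 1*(-1512)) = (-2 - 32/3*(-9938375)) + (10334 + 1512) = (-2 + 318028000/3) + 11846 = 318027994/3 + 11846 = 318063532/3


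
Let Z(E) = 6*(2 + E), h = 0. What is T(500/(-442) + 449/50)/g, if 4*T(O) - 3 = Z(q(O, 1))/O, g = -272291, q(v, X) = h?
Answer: -392787/94462104556 ≈ -4.1581e-6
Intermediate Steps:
q(v, X) = 0
Z(E) = 12 + 6*E
T(O) = 3/4 + 3/O (T(O) = 3/4 + ((12 + 6*0)/O)/4 = 3/4 + ((12 + 0)/O)/4 = 3/4 + (12/O)/4 = 3/4 + 3/O)
T(500/(-442) + 449/50)/g = (3/4 + 3/(500/(-442) + 449/50))/(-272291) = (3/4 + 3/(500*(-1/442) + 449*(1/50)))*(-1/272291) = (3/4 + 3/(-250/221 + 449/50))*(-1/272291) = (3/4 + 3/(86729/11050))*(-1/272291) = (3/4 + 3*(11050/86729))*(-1/272291) = (3/4 + 33150/86729)*(-1/272291) = (392787/346916)*(-1/272291) = -392787/94462104556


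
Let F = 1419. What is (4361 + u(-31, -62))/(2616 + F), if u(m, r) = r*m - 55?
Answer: 2076/1345 ≈ 1.5435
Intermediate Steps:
u(m, r) = -55 + m*r (u(m, r) = m*r - 55 = -55 + m*r)
(4361 + u(-31, -62))/(2616 + F) = (4361 + (-55 - 31*(-62)))/(2616 + 1419) = (4361 + (-55 + 1922))/4035 = (4361 + 1867)*(1/4035) = 6228*(1/4035) = 2076/1345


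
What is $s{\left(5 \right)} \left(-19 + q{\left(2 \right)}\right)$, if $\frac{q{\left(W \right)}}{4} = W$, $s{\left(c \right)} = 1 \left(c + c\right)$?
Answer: $-110$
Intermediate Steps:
$s{\left(c \right)} = 2 c$ ($s{\left(c \right)} = 1 \cdot 2 c = 2 c$)
$q{\left(W \right)} = 4 W$
$s{\left(5 \right)} \left(-19 + q{\left(2 \right)}\right) = 2 \cdot 5 \left(-19 + 4 \cdot 2\right) = 10 \left(-19 + 8\right) = 10 \left(-11\right) = -110$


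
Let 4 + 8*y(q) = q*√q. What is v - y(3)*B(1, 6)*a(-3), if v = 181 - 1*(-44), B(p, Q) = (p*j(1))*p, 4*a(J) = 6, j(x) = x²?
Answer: 903/4 - 9*√3/16 ≈ 224.78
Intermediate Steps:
y(q) = -½ + q^(3/2)/8 (y(q) = -½ + (q*√q)/8 = -½ + q^(3/2)/8)
a(J) = 3/2 (a(J) = (¼)*6 = 3/2)
B(p, Q) = p² (B(p, Q) = (p*1²)*p = (p*1)*p = p*p = p²)
v = 225 (v = 181 + 44 = 225)
v - y(3)*B(1, 6)*a(-3) = 225 - (-½ + 3^(3/2)/8)*1²*3/2 = 225 - (-½ + (3*√3)/8)*1*3/2 = 225 - (-½ + 3*√3/8)*1*3/2 = 225 - (-½ + 3*√3/8)*3/2 = 225 - (-¾ + 9*√3/16) = 225 + (¾ - 9*√3/16) = 903/4 - 9*√3/16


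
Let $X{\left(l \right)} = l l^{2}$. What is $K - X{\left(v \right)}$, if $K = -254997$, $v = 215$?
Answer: $-10193372$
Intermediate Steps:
$X{\left(l \right)} = l^{3}$
$K - X{\left(v \right)} = -254997 - 215^{3} = -254997 - 9938375 = -10193372$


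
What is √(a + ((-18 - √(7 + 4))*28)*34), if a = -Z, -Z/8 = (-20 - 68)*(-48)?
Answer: 2*√(4164 - 238*√11) ≈ 116.18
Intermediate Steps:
Z = -33792 (Z = -8*(-20 - 68)*(-48) = -(-704)*(-48) = -8*4224 = -33792)
a = 33792 (a = -1*(-33792) = 33792)
√(a + ((-18 - √(7 + 4))*28)*34) = √(33792 + ((-18 - √(7 + 4))*28)*34) = √(33792 + ((-18 - √11)*28)*34) = √(33792 + (-504 - 28*√11)*34) = √(33792 + (-17136 - 952*√11)) = √(16656 - 952*√11)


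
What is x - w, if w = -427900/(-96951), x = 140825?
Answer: 13652696675/96951 ≈ 1.4082e+5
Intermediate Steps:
w = 427900/96951 (w = -427900*(-1/96951) = 427900/96951 ≈ 4.4136)
x - w = 140825 - 1*427900/96951 = 140825 - 427900/96951 = 13652696675/96951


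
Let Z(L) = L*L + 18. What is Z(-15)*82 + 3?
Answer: 19929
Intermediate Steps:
Z(L) = 18 + L² (Z(L) = L² + 18 = 18 + L²)
Z(-15)*82 + 3 = (18 + (-15)²)*82 + 3 = (18 + 225)*82 + 3 = 243*82 + 3 = 19926 + 3 = 19929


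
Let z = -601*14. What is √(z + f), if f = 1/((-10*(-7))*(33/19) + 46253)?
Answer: 3*I*√725817036910447/881117 ≈ 91.728*I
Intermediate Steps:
f = 19/881117 (f = 1/(70*(33*(1/19)) + 46253) = 1/(70*(33/19) + 46253) = 1/(2310/19 + 46253) = 1/(881117/19) = 19/881117 ≈ 2.1564e-5)
z = -8414
√(z + f) = √(-8414 + 19/881117) = √(-7413718419/881117) = 3*I*√725817036910447/881117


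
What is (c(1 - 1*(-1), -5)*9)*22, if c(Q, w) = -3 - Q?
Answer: -990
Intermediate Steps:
(c(1 - 1*(-1), -5)*9)*22 = ((-3 - (1 - 1*(-1)))*9)*22 = ((-3 - (1 + 1))*9)*22 = ((-3 - 1*2)*9)*22 = ((-3 - 2)*9)*22 = -5*9*22 = -45*22 = -990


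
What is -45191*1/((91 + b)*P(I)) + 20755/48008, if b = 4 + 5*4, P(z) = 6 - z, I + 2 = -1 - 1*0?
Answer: -2148048103/49688280 ≈ -43.230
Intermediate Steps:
I = -3 (I = -2 + (-1 - 1*0) = -2 + (-1 + 0) = -2 - 1 = -3)
b = 24 (b = 4 + 20 = 24)
-45191*1/((91 + b)*P(I)) + 20755/48008 = -45191*1/((6 - 1*(-3))*(91 + 24)) + 20755/48008 = -45191*1/(115*(6 + 3)) + 20755*(1/48008) = -45191/(115*9) + 20755/48008 = -45191/1035 + 20755/48008 = -2148048103/49688280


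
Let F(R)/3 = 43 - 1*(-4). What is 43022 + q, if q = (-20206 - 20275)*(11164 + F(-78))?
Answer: -457594683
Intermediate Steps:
F(R) = 141 (F(R) = 3*(43 - 1*(-4)) = 3*(43 + 4) = 3*47 = 141)
q = -457637705 (q = (-20206 - 20275)*(11164 + 141) = -40481*11305 = -457637705)
43022 + q = 43022 - 457637705 = -457594683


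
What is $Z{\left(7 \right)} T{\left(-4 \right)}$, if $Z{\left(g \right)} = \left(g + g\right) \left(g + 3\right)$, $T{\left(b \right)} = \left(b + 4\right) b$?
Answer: $0$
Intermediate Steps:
$T{\left(b \right)} = b \left(4 + b\right)$ ($T{\left(b \right)} = \left(4 + b\right) b = b \left(4 + b\right)$)
$Z{\left(g \right)} = 2 g \left(3 + g\right)$
$Z{\left(7 \right)} T{\left(-4 \right)} = 2 \cdot 7 \left(3 + 7\right) \left(- 4 \left(4 - 4\right)\right) = 2 \cdot 7 \cdot 10 \left(\left(-4\right) 0\right) = 140 \cdot 0 = 0$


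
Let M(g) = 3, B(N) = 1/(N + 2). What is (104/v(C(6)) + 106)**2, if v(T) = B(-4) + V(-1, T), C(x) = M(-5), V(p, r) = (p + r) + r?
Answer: 1350244/81 ≈ 16670.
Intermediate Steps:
B(N) = 1/(2 + N)
V(p, r) = p + 2*r
C(x) = 3
v(T) = -3/2 + 2*T (v(T) = 1/(2 - 4) + (-1 + 2*T) = 1/(-2) + (-1 + 2*T) = -1/2 + (-1 + 2*T) = -3/2 + 2*T)
(104/v(C(6)) + 106)**2 = (104/(-3/2 + 2*3) + 106)**2 = (104/(-3/2 + 6) + 106)**2 = (104/(9/2) + 106)**2 = (104*(2/9) + 106)**2 = (208/9 + 106)**2 = (1162/9)**2 = 1350244/81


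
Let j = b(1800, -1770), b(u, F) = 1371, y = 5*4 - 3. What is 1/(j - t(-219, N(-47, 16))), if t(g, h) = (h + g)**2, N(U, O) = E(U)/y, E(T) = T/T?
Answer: -289/13457065 ≈ -2.1476e-5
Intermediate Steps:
E(T) = 1
y = 17 (y = 20 - 3 = 17)
j = 1371
N(U, O) = 1/17
t(g, h) = (g + h)**2
1/(j - t(-219, N(-47, 16))) = 1/(1371 - (-219 + 1/17)**2) = 1/(1371 - (-3722/17)**2) = 1/(1371 - 1*13853284/289) = 1/(1371 - 13853284/289) = 1/(-13457065/289) = -289/13457065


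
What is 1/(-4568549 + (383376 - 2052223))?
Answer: -1/6237396 ≈ -1.6032e-7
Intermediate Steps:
1/(-4568549 + (383376 - 2052223)) = 1/(-4568549 - 1668847) = 1/(-6237396) = -1/6237396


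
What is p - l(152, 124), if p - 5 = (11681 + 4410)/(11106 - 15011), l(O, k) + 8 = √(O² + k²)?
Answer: 34674/3905 - 4*√2405 ≈ -187.28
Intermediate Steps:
l(O, k) = -8 + √(O² + k²)
p = 3434/3905 (p = 5 + (11681 + 4410)/(11106 - 15011) = 5 + 16091/(-3905) = 5 + 16091*(-1/3905) = 5 - 16091/3905 = 3434/3905 ≈ 0.87938)
p - l(152, 124) = 3434/3905 - (-8 + √(152² + 124²)) = 3434/3905 - (-8 + √(23104 + 15376)) = 3434/3905 - (-8 + √38480) = 3434/3905 - (-8 + 4*√2405) = 3434/3905 + (8 - 4*√2405) = 34674/3905 - 4*√2405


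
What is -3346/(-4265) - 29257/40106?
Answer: 9413571/171052090 ≈ 0.055033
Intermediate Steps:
-3346/(-4265) - 29257/40106 = -3346*(-1/4265) - 29257*1/40106 = 3346/4265 - 29257/40106 = 9413571/171052090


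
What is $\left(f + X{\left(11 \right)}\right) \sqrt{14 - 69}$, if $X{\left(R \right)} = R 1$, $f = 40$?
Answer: $51 i \sqrt{55} \approx 378.23 i$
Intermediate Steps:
$X{\left(R \right)} = R$
$\left(f + X{\left(11 \right)}\right) \sqrt{14 - 69} = \left(40 + 11\right) \sqrt{14 - 69} = 51 \sqrt{-55} = 51 i \sqrt{55}$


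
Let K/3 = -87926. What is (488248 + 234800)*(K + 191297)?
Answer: -52407242088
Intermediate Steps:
K = -263778 (K = 3*(-87926) = -263778)
(488248 + 234800)*(K + 191297) = (488248 + 234800)*(-263778 + 191297) = 723048*(-72481) = -52407242088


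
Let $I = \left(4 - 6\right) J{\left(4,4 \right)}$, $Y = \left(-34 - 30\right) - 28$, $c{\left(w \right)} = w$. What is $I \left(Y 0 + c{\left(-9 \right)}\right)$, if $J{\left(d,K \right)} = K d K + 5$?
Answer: $1242$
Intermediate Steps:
$Y = -92$ ($Y = -64 - 28 = -92$)
$J{\left(d,K \right)} = 5 + d K^{2}$ ($J{\left(d,K \right)} = d K^{2} + 5 = 5 + d K^{2}$)
$I = -138$ ($I = \left(4 - 6\right) \left(5 + 4 \cdot 4^{2}\right) = - 2 \left(5 + 4 \cdot 16\right) = - 2 \left(5 + 64\right) = \left(-2\right) 69 = -138$)
$I \left(Y 0 + c{\left(-9 \right)}\right) = - 138 \left(\left(-92\right) 0 - 9\right) = - 138 \left(0 - 9\right) = \left(-138\right) \left(-9\right) = 1242$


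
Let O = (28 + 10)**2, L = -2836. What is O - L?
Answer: 4280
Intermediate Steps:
O = 1444 (O = 38**2 = 1444)
O - L = 1444 - 1*(-2836) = 1444 + 2836 = 4280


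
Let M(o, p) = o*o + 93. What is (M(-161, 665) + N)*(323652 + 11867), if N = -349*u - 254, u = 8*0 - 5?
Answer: 9228450095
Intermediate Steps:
u = -5 (u = 0 - 5 = -5)
N = 1491 (N = -349*(-5) - 254 = 1745 - 254 = 1491)
M(o, p) = 93 + o² (M(o, p) = o² + 93 = 93 + o²)
(M(-161, 665) + N)*(323652 + 11867) = ((93 + (-161)²) + 1491)*(323652 + 11867) = ((93 + 25921) + 1491)*335519 = (26014 + 1491)*335519 = 27505*335519 = 9228450095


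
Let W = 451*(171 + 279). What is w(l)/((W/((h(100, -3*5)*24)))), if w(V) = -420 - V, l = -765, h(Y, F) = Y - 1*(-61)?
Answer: 14812/2255 ≈ 6.5685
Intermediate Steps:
h(Y, F) = 61 + Y (h(Y, F) = Y + 61 = 61 + Y)
W = 202950 (W = 451*450 = 202950)
w(l)/((W/((h(100, -3*5)*24)))) = (-420 - 1*(-765))/((202950/(((61 + 100)*24)))) = (-420 + 765)/((202950/((161*24)))) = 345/((202950/3864)) = 345/((202950*(1/3864))) = 345/(33825/644) = 345*(644/33825) = 14812/2255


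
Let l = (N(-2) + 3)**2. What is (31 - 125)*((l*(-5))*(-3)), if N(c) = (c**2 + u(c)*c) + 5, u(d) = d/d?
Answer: -141000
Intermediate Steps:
u(d) = 1
N(c) = 5 + c + c**2 (N(c) = (c**2 + 1*c) + 5 = (c**2 + c) + 5 = (c + c**2) + 5 = 5 + c + c**2)
l = 100 (l = ((5 - 2 + (-2)**2) + 3)**2 = ((5 - 2 + 4) + 3)**2 = (7 + 3)**2 = 10**2 = 100)
(31 - 125)*((l*(-5))*(-3)) = (31 - 125)*((100*(-5))*(-3)) = -(-47000)*(-3) = -94*1500 = -141000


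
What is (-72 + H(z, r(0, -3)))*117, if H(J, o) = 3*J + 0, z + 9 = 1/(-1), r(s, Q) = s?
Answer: -11934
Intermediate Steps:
z = -10 (z = -9 + 1/(-1) = -9 - 1 = -10)
H(J, o) = 3*J
(-72 + H(z, r(0, -3)))*117 = (-72 + 3*(-10))*117 = (-72 - 30)*117 = -102*117 = -11934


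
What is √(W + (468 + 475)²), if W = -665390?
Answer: √223859 ≈ 473.14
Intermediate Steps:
√(W + (468 + 475)²) = √(-665390 + (468 + 475)²) = √(-665390 + 943²) = √(-665390 + 889249) = √223859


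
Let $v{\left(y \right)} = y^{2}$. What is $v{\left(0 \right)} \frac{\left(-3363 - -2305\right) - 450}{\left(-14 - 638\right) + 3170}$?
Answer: $0$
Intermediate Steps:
$v{\left(0 \right)} \frac{\left(-3363 - -2305\right) - 450}{\left(-14 - 638\right) + 3170} = 0^{2} \frac{\left(-3363 - -2305\right) - 450}{\left(-14 - 638\right) + 3170} = 0 \frac{\left(-3363 + 2305\right) - 450}{\left(-14 - 638\right) + 3170} = 0 \frac{-1058 - 450}{-652 + 3170} = 0 \left(- \frac{1508}{2518}\right) = 0 \left(\left(-1508\right) \frac{1}{2518}\right) = 0 \left(- \frac{754}{1259}\right) = 0$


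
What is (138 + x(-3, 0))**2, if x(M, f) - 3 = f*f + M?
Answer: 19044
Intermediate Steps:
x(M, f) = 3 + M + f**2 (x(M, f) = 3 + (f*f + M) = 3 + (f**2 + M) = 3 + (M + f**2) = 3 + M + f**2)
(138 + x(-3, 0))**2 = (138 + (3 - 3 + 0**2))**2 = (138 + (3 - 3 + 0))**2 = (138 + 0)**2 = 138**2 = 19044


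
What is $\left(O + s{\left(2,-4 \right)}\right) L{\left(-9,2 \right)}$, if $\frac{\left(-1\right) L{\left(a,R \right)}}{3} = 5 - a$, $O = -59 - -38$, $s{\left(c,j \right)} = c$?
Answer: $798$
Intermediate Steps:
$O = -21$ ($O = -59 + 38 = -21$)
$L{\left(a,R \right)} = -15 + 3 a$ ($L{\left(a,R \right)} = - 3 \left(5 - a\right) = -15 + 3 a$)
$\left(O + s{\left(2,-4 \right)}\right) L{\left(-9,2 \right)} = \left(-21 + 2\right) \left(-15 + 3 \left(-9\right)\right) = - 19 \left(-15 - 27\right) = \left(-19\right) \left(-42\right) = 798$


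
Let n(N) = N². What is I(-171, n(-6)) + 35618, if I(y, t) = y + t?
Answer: 35483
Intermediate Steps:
I(y, t) = t + y
I(-171, n(-6)) + 35618 = ((-6)² - 171) + 35618 = (36 - 171) + 35618 = -135 + 35618 = 35483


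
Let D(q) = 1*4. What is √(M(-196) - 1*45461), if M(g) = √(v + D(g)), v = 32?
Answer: I*√45455 ≈ 213.2*I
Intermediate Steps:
D(q) = 4
M(g) = 6 (M(g) = √(32 + 4) = √36 = 6)
√(M(-196) - 1*45461) = √(6 - 1*45461) = √(6 - 45461) = √(-45455) = I*√45455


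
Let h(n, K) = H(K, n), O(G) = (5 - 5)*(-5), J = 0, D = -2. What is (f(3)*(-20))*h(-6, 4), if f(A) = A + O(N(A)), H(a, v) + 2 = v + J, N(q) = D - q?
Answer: 480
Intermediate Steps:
N(q) = -2 - q
H(a, v) = -2 + v (H(a, v) = -2 + (v + 0) = -2 + v)
O(G) = 0 (O(G) = 0*(-5) = 0)
f(A) = A (f(A) = A + 0 = A)
h(n, K) = -2 + n
(f(3)*(-20))*h(-6, 4) = (3*(-20))*(-2 - 6) = -60*(-8) = 480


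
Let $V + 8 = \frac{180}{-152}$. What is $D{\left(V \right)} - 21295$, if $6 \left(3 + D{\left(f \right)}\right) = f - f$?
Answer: $-21298$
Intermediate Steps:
$V = - \frac{349}{38}$ ($V = -8 + \frac{180}{-152} = -8 + 180 \left(- \frac{1}{152}\right) = -8 - \frac{45}{38} = - \frac{349}{38} \approx -9.1842$)
$D{\left(f \right)} = -3$ ($D{\left(f \right)} = -3 + \frac{f - f}{6} = -3 + \frac{1}{6} \cdot 0 = -3 + 0 = -3$)
$D{\left(V \right)} - 21295 = -3 - 21295 = -21298$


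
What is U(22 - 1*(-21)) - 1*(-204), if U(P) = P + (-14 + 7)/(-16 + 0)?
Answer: 3959/16 ≈ 247.44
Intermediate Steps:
U(P) = 7/16 + P (U(P) = P - 7/(-16) = P - 7*(-1/16) = P + 7/16 = 7/16 + P)
U(22 - 1*(-21)) - 1*(-204) = (7/16 + (22 - 1*(-21))) - 1*(-204) = (7/16 + (22 + 21)) + 204 = (7/16 + 43) + 204 = 695/16 + 204 = 3959/16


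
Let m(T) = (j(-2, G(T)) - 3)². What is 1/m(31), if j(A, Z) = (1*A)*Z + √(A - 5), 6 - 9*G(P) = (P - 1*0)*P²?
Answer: 81/(59543 + 9*I*√7)² ≈ 2.2847e-8 - 1.8273e-11*I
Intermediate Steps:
G(P) = ⅔ - P³/9 (G(P) = ⅔ - (P - 1*0)*P²/9 = ⅔ - (P + 0)*P²/9 = ⅔ - P*P²/9 = ⅔ - P³/9)
j(A, Z) = √(-5 + A) + A*Z (j(A, Z) = A*Z + √(-5 + A) = √(-5 + A) + A*Z)
m(T) = (-13/3 + 2*T³/9 + I*√7)² (m(T) = ((√(-5 - 2) - 2*(⅔ - T³/9)) - 3)² = ((√(-7) + (-4/3 + 2*T³/9)) - 3)² = ((I*√7 + (-4/3 + 2*T³/9)) - 3)² = ((-4/3 + 2*T³/9 + I*√7) - 3)² = (-13/3 + 2*T³/9 + I*√7)²)
1/m(31) = 1/((39 - 2*31³ - 9*I*√7)²/81) = 1/((39 - 2*29791 - 9*I*√7)²/81) = 1/((39 - 59582 - 9*I*√7)²/81) = 1/((-59543 - 9*I*√7)²/81) = 81/(-59543 - 9*I*√7)²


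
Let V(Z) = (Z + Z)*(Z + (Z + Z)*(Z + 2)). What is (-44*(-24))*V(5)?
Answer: 792000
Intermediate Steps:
V(Z) = 2*Z*(Z + 2*Z*(2 + Z)) (V(Z) = (2*Z)*(Z + (2*Z)*(2 + Z)) = (2*Z)*(Z + 2*Z*(2 + Z)) = 2*Z*(Z + 2*Z*(2 + Z)))
(-44*(-24))*V(5) = (-44*(-24))*(5²*(10 + 4*5)) = 1056*(25*(10 + 20)) = 1056*(25*30) = 1056*750 = 792000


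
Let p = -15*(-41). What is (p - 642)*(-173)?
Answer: 4671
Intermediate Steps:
p = 615
(p - 642)*(-173) = (615 - 642)*(-173) = -27*(-173) = 4671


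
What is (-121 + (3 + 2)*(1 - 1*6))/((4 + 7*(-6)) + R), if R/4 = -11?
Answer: 73/41 ≈ 1.7805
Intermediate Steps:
R = -44 (R = 4*(-11) = -44)
(-121 + (3 + 2)*(1 - 1*6))/((4 + 7*(-6)) + R) = (-121 + (3 + 2)*(1 - 1*6))/((4 + 7*(-6)) - 44) = (-121 + 5*(1 - 6))/((4 - 42) - 44) = (-121 + 5*(-5))/(-38 - 44) = (-121 - 25)/(-82) = -1/82*(-146) = 73/41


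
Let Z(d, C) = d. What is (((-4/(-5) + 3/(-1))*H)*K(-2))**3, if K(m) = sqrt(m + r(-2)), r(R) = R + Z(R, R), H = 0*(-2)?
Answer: 0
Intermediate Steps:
H = 0
r(R) = 2*R (r(R) = R + R = 2*R)
K(m) = sqrt(-4 + m) (K(m) = sqrt(m + 2*(-2)) = sqrt(m - 4) = sqrt(-4 + m))
(((-4/(-5) + 3/(-1))*H)*K(-2))**3 = (((-4/(-5) + 3/(-1))*0)*sqrt(-4 - 2))**3 = (((-4*(-1/5) + 3*(-1))*0)*sqrt(-6))**3 = (((4/5 - 3)*0)*(I*sqrt(6)))**3 = ((-11/5*0)*(I*sqrt(6)))**3 = (0*(I*sqrt(6)))**3 = 0**3 = 0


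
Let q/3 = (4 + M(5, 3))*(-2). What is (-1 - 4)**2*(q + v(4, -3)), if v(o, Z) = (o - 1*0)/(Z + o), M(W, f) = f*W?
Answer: -2750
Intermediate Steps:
M(W, f) = W*f
v(o, Z) = o/(Z + o) (v(o, Z) = (o + 0)/(Z + o) = o/(Z + o))
q = -114 (q = 3*((4 + 5*3)*(-2)) = 3*((4 + 15)*(-2)) = 3*(19*(-2)) = 3*(-38) = -114)
(-1 - 4)**2*(q + v(4, -3)) = (-1 - 4)**2*(-114 + 4/(-3 + 4)) = (-5)**2*(-114 + 4/1) = 25*(-114 + 4*1) = 25*(-114 + 4) = 25*(-110) = -2750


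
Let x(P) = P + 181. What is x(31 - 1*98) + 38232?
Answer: 38346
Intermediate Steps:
x(P) = 181 + P
x(31 - 1*98) + 38232 = (181 + (31 - 1*98)) + 38232 = (181 + (31 - 98)) + 38232 = (181 - 67) + 38232 = 114 + 38232 = 38346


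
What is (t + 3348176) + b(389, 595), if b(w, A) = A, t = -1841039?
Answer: 1507732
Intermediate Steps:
(t + 3348176) + b(389, 595) = (-1841039 + 3348176) + 595 = 1507137 + 595 = 1507732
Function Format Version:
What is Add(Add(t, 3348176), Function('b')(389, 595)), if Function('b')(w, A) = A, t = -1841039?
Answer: 1507732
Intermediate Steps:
Add(Add(t, 3348176), Function('b')(389, 595)) = Add(Add(-1841039, 3348176), 595) = Add(1507137, 595) = 1507732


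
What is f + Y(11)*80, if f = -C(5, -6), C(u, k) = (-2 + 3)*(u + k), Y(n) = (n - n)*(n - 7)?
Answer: 1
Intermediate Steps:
Y(n) = 0 (Y(n) = 0*(-7 + n) = 0)
C(u, k) = k + u (C(u, k) = 1*(k + u) = k + u)
f = 1 (f = -(-6 + 5) = -1*(-1) = 1)
f + Y(11)*80 = 1 + 0*80 = 1 + 0 = 1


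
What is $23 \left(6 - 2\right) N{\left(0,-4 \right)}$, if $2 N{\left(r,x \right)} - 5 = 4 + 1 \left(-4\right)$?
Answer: $230$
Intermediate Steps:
$N{\left(r,x \right)} = \frac{5}{2}$ ($N{\left(r,x \right)} = \frac{5}{2} + \frac{4 + 1 \left(-4\right)}{2} = \frac{5}{2} + \frac{4 - 4}{2} = \frac{5}{2} + \frac{1}{2} \cdot 0 = \frac{5}{2} + 0 = \frac{5}{2}$)
$23 \left(6 - 2\right) N{\left(0,-4 \right)} = 23 \left(6 - 2\right) \frac{5}{2} = 23 \cdot 4 \cdot \frac{5}{2} = 92 \cdot \frac{5}{2} = 230$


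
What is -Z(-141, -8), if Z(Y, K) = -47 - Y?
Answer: -94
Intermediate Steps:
-Z(-141, -8) = -(-47 - 1*(-141)) = -(-47 + 141) = -1*94 = -94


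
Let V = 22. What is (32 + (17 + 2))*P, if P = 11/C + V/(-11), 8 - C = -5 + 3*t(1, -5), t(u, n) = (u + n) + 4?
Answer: -765/13 ≈ -58.846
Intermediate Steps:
t(u, n) = 4 + n + u (t(u, n) = (n + u) + 4 = 4 + n + u)
C = 13 (C = 8 - (-5 + 3*(4 - 5 + 1)) = 8 - (-5 + 3*0) = 8 - (-5 + 0) = 8 - 1*(-5) = 8 + 5 = 13)
P = -15/13 (P = 11/13 + 22/(-11) = 11*(1/13) + 22*(-1/11) = 11/13 - 2 = -15/13 ≈ -1.1538)
(32 + (17 + 2))*P = (32 + (17 + 2))*(-15/13) = (32 + 19)*(-15/13) = 51*(-15/13) = -765/13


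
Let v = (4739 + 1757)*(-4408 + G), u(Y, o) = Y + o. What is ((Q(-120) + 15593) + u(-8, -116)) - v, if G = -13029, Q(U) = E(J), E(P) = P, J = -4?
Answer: 113286217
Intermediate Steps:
Q(U) = -4
v = -113270752 (v = (4739 + 1757)*(-4408 - 13029) = 6496*(-17437) = -113270752)
((Q(-120) + 15593) + u(-8, -116)) - v = ((-4 + 15593) + (-8 - 116)) - 1*(-113270752) = (15589 - 124) + 113270752 = 15465 + 113270752 = 113286217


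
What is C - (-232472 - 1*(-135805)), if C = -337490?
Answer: -240823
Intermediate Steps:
C - (-232472 - 1*(-135805)) = -337490 - (-232472 - 1*(-135805)) = -337490 - (-232472 + 135805) = -337490 - 1*(-96667) = -337490 + 96667 = -240823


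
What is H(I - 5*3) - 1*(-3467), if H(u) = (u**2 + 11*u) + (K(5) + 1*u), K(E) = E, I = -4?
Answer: 3605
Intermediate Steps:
H(u) = 5 + u**2 + 12*u (H(u) = (u**2 + 11*u) + (5 + 1*u) = (u**2 + 11*u) + (5 + u) = 5 + u**2 + 12*u)
H(I - 5*3) - 1*(-3467) = (5 + (-4 - 5*3)**2 + 12*(-4 - 5*3)) - 1*(-3467) = (5 + (-4 - 15)**2 + 12*(-4 - 15)) + 3467 = (5 + (-19)**2 + 12*(-19)) + 3467 = (5 + 361 - 228) + 3467 = 138 + 3467 = 3605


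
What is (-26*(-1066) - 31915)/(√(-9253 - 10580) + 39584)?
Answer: -166213216/1566912889 + 4199*I*√19833/1566912889 ≈ -0.10608 + 0.00037739*I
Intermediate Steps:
(-26*(-1066) - 31915)/(√(-9253 - 10580) + 39584) = (27716 - 31915)/(√(-19833) + 39584) = -4199/(I*√19833 + 39584) = -4199/(39584 + I*√19833)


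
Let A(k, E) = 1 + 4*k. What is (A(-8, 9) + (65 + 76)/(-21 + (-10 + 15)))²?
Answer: 405769/256 ≈ 1585.0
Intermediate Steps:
(A(-8, 9) + (65 + 76)/(-21 + (-10 + 15)))² = ((1 + 4*(-8)) + (65 + 76)/(-21 + (-10 + 15)))² = ((1 - 32) + 141/(-21 + 5))² = (-31 + 141/(-16))² = (-31 + 141*(-1/16))² = (-31 - 141/16)² = (-637/16)² = 405769/256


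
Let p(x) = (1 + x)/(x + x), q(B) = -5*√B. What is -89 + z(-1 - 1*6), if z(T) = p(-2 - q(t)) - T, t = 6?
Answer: -5949/73 + 5*√6/292 ≈ -81.451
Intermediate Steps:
p(x) = (1 + x)/(2*x) (p(x) = (1 + x)/((2*x)) = (1 + x)*(1/(2*x)) = (1 + x)/(2*x))
z(T) = -T + (-1 + 5*√6)/(2*(-2 + 5*√6)) (z(T) = (1 + (-2 - (-5)*√6))/(2*(-2 - (-5)*√6)) - T = (1 + (-2 + 5*√6))/(2*(-2 + 5*√6)) - T = (-1 + 5*√6)/(2*(-2 + 5*√6)) - T = -T + (-1 + 5*√6)/(2*(-2 + 5*√6)))
-89 + z(-1 - 1*6) = -89 + (37/73 - (-1 - 1*6) + 5*√6/292) = -89 + (37/73 - (-1 - 6) + 5*√6/292) = -89 + (37/73 - 1*(-7) + 5*√6/292) = -89 + (37/73 + 7 + 5*√6/292) = -89 + (548/73 + 5*√6/292) = -5949/73 + 5*√6/292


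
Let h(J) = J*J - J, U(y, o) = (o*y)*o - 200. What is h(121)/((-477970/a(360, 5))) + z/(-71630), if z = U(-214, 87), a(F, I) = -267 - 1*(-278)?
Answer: 38142720271/1711849555 ≈ 22.282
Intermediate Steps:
U(y, o) = -200 + y*o² (U(y, o) = y*o² - 200 = -200 + y*o²)
a(F, I) = 11 (a(F, I) = -267 + 278 = 11)
h(J) = J² - J
z = -1619966 (z = -200 - 214*87² = -200 - 214*7569 = -200 - 1619766 = -1619966)
h(121)/((-477970/a(360, 5))) + z/(-71630) = (121*(-1 + 121))/((-477970/11)) - 1619966/(-71630) = (121*120)/((-477970*1/11)) - 1619966*(-1/71630) = 14520/(-477970/11) + 809983/35815 = 14520*(-11/477970) + 809983/35815 = -15972/47797 + 809983/35815 = 38142720271/1711849555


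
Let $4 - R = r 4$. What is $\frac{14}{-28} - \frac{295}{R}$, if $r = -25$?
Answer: $- \frac{347}{104} \approx -3.3365$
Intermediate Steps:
$R = 104$ ($R = 4 - \left(-25\right) 4 = 4 - -100 = 4 + 100 = 104$)
$\frac{14}{-28} - \frac{295}{R} = \frac{14}{-28} - \frac{295}{104} = 14 \left(- \frac{1}{28}\right) - \frac{295}{104} = - \frac{1}{2} - \frac{295}{104} = - \frac{347}{104}$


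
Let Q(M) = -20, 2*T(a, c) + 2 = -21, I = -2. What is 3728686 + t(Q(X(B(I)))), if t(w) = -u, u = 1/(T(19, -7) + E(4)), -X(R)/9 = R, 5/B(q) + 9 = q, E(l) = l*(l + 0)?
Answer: 33558172/9 ≈ 3.7287e+6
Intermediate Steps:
E(l) = l² (E(l) = l*l = l²)
B(q) = 5/(-9 + q)
T(a, c) = -23/2 (T(a, c) = -1 + (½)*(-21) = -1 - 21/2 = -23/2)
X(R) = -9*R
u = 2/9 (u = 1/(-23/2 + 4²) = 1/(-23/2 + 16) = 1/(9/2) = 2/9 ≈ 0.22222)
t(w) = -2/9 (t(w) = -1*2/9 = -2/9)
3728686 + t(Q(X(B(I)))) = 3728686 - 2/9 = 33558172/9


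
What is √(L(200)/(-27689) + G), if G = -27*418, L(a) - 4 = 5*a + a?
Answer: I*√8652791954762/27689 ≈ 106.24*I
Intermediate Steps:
L(a) = 4 + 6*a (L(a) = 4 + (5*a + a) = 4 + 6*a)
G = -11286
√(L(200)/(-27689) + G) = √((4 + 6*200)/(-27689) - 11286) = √((4 + 1200)*(-1/27689) - 11286) = √(1204*(-1/27689) - 11286) = √(-1204/27689 - 11286) = √(-312499258/27689) = I*√8652791954762/27689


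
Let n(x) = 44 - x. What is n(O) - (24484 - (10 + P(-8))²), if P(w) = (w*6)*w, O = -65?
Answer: 130861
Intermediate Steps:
P(w) = 6*w² (P(w) = (6*w)*w = 6*w²)
n(O) - (24484 - (10 + P(-8))²) = (44 - 1*(-65)) - (24484 - (10 + 6*(-8)²)²) = (44 + 65) - (24484 - (10 + 6*64)²) = 109 - (24484 - (10 + 384)²) = 109 - (24484 - 1*394²) = 109 - (24484 - 1*155236) = 109 - (24484 - 155236) = 109 - 1*(-130752) = 109 + 130752 = 130861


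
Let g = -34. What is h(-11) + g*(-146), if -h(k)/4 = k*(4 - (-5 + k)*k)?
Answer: -2604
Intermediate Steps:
h(k) = -4*k*(4 - k*(-5 + k)) (h(k) = -4*k*(4 - (-5 + k)*k) = -4*k*(4 - k*(-5 + k)))
h(-11) + g*(-146) = 4*(-11)*(-4 + (-11)**2 - 5*(-11)) - 34*(-146) = 4*(-11)*(-4 + 121 + 55) + 4964 = 4*(-11)*172 + 4964 = -7568 + 4964 = -2604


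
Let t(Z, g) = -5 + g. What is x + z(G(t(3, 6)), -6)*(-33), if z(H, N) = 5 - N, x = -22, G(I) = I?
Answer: -385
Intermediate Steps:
x + z(G(t(3, 6)), -6)*(-33) = -22 + (5 - 1*(-6))*(-33) = -22 + (5 + 6)*(-33) = -22 + 11*(-33) = -22 - 363 = -385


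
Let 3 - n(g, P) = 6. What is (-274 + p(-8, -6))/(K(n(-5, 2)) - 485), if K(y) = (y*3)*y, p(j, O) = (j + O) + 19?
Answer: 269/458 ≈ 0.58734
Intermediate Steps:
p(j, O) = 19 + O + j (p(j, O) = (O + j) + 19 = 19 + O + j)
n(g, P) = -3 (n(g, P) = 3 - 1*6 = 3 - 6 = -3)
K(y) = 3*y**2 (K(y) = (3*y)*y = 3*y**2)
(-274 + p(-8, -6))/(K(n(-5, 2)) - 485) = (-274 + (19 - 6 - 8))/(3*(-3)**2 - 485) = (-274 + 5)/(3*9 - 485) = -269/(27 - 485) = -269/(-458) = -269*(-1/458) = 269/458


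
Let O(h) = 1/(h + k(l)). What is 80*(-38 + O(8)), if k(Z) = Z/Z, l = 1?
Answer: -27280/9 ≈ -3031.1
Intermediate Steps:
k(Z) = 1
O(h) = 1/(1 + h) (O(h) = 1/(h + 1) = 1/(1 + h))
80*(-38 + O(8)) = 80*(-38 + 1/(1 + 8)) = 80*(-38 + 1/9) = 80*(-38 + ⅑) = 80*(-341/9) = -27280/9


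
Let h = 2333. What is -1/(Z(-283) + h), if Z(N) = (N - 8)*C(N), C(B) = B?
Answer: -1/84686 ≈ -1.1808e-5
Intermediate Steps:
Z(N) = N*(-8 + N) (Z(N) = (N - 8)*N = (-8 + N)*N = N*(-8 + N))
-1/(Z(-283) + h) = -1/(-283*(-8 - 283) + 2333) = -1/(-283*(-291) + 2333) = -1/(82353 + 2333) = -1/84686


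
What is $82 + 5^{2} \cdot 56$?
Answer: $1482$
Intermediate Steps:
$82 + 5^{2} \cdot 56 = 82 + 25 \cdot 56 = 82 + 1400 = 1482$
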